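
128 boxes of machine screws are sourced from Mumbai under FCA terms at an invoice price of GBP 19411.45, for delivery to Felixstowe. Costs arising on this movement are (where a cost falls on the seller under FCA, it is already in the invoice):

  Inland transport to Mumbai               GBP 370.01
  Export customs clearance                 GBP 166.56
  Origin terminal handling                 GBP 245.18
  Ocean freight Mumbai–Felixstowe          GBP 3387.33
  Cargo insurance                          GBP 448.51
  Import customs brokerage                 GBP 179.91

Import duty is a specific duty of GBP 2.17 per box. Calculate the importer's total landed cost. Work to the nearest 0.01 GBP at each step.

FCA: the seller delivers export-cleared goods to the carrier; the buyer bears costs from that point.
Already in the invoice (seller's account under FCA): inland to port, export clearance — exclude.
CIF value = FCA price + origin terminal + freight + insurance = 19411.45 + 245.18 + 3387.33 + 448.51 = 23492.47
Import duty = 128 × 2.17 = 277.76
Buyer bears: origin terminal 245.18 + freight 3387.33 + insurance 448.51 + brokerage 179.91 + duty 277.76 = 4538.69
Landed cost = invoice 19411.45 + 4538.69 = 23950.14

Total landed cost: GBP 23950.14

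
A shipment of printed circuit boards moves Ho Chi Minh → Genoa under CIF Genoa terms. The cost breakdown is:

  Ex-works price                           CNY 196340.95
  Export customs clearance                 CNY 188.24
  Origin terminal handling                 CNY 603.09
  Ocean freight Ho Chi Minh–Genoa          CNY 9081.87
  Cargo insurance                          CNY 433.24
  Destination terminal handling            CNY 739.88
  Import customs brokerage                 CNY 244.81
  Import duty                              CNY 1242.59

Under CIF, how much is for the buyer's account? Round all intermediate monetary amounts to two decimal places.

CIF: the seller pays costs through ocean freight and marine insurance to the destination port.
Seller's account: goods 196340.95 + export clearance 188.24 + origin terminal 603.09 + freight 9081.87 + insurance 433.24 = 206647.39
Buyer's account: destination terminal 739.88 + brokerage 244.81 + duty 1242.59 = 2227.28

Buyer's account: CNY 2227.28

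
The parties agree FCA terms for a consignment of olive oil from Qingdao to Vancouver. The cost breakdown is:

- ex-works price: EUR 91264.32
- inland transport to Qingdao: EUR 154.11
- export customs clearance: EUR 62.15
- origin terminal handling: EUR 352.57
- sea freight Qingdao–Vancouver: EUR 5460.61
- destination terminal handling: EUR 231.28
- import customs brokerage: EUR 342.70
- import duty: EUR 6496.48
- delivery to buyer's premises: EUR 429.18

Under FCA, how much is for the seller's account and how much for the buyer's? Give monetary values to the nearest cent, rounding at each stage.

FCA: the seller delivers export-cleared goods to the carrier; the buyer bears costs from that point.
Seller's account: goods 91264.32 + inland to port 154.11 + export clearance 62.15 = 91480.58
Buyer's account: origin terminal 352.57 + freight 5460.61 + destination terminal 231.28 + brokerage 342.70 + duty 6496.48 + delivery 429.18 = 13312.82

Seller: EUR 91480.58; buyer: EUR 13312.82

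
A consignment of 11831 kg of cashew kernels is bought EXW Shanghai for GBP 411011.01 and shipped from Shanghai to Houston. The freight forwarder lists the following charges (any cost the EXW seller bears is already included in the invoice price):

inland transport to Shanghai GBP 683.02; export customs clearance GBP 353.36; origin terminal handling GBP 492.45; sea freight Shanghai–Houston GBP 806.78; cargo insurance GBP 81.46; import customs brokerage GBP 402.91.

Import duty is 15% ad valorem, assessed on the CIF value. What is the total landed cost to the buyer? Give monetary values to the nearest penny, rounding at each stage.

EXW: the seller makes goods available at their premises; the buyer bears all onward costs.
CIF value = EXW price + inland to port + export clearance + origin terminal + freight + insurance = 411011.01 + 683.02 + 353.36 + 492.45 + 806.78 + 81.46 = 413428.08
Import duty = 413428.08 × 15% = 62014.21
Buyer bears: inland to port 683.02 + export clearance 353.36 + origin terminal 492.45 + freight 806.78 + insurance 81.46 + brokerage 402.91 + duty 62014.21 = 64834.19
Landed cost = invoice 411011.01 + 64834.19 = 475845.20

Total landed cost: GBP 475845.20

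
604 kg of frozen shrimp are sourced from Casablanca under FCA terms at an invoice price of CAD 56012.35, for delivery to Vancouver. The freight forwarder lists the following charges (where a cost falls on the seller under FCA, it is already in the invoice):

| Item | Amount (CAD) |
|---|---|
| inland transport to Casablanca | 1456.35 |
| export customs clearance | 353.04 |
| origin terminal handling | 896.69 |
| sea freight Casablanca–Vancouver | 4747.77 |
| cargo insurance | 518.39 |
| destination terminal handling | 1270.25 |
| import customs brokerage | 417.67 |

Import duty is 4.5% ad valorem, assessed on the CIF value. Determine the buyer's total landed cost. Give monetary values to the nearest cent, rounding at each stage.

FCA: the seller delivers export-cleared goods to the carrier; the buyer bears costs from that point.
Already in the invoice (seller's account under FCA): inland to port, export clearance — exclude.
CIF value = FCA price + origin terminal + freight + insurance = 56012.35 + 896.69 + 4747.77 + 518.39 = 62175.20
Import duty = 62175.20 × 4.5% = 2797.88
Buyer bears: origin terminal 896.69 + freight 4747.77 + insurance 518.39 + destination terminal 1270.25 + brokerage 417.67 + duty 2797.88 = 10648.65
Landed cost = invoice 56012.35 + 10648.65 = 66661.00

Total landed cost: CAD 66661.00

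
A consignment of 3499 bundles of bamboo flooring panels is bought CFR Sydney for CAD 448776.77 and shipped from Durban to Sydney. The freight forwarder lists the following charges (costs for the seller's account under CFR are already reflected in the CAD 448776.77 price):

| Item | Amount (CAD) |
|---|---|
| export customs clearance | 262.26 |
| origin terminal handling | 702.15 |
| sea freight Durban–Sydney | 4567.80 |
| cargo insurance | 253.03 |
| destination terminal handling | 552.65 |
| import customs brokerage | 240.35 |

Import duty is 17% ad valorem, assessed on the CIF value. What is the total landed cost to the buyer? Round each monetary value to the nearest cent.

CFR: the seller pays costs through ocean freight to the destination port, but not insurance.
Already in the invoice (seller's account under CFR): export clearance, origin terminal, freight — exclude.
CIF value = CFR price + insurance = 448776.77 + 253.03 = 449029.80
Import duty = 449029.80 × 17% = 76335.07
Buyer bears: insurance 253.03 + destination terminal 552.65 + brokerage 240.35 + duty 76335.07 = 77381.10
Landed cost = invoice 448776.77 + 77381.10 = 526157.87

Total landed cost: CAD 526157.87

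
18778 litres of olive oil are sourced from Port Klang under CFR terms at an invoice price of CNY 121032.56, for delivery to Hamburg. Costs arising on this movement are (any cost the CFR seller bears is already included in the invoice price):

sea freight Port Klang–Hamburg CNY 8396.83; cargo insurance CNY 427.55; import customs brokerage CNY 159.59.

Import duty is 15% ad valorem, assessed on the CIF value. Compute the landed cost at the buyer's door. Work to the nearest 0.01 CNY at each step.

Total landed cost: CNY 139838.72

CFR: the seller pays costs through ocean freight to the destination port, but not insurance.
Already in the invoice (seller's account under CFR): freight — exclude.
CIF value = CFR price + insurance = 121032.56 + 427.55 = 121460.11
Import duty = 121460.11 × 15% = 18219.02
Buyer bears: insurance 427.55 + brokerage 159.59 + duty 18219.02 = 18806.16
Landed cost = invoice 121032.56 + 18806.16 = 139838.72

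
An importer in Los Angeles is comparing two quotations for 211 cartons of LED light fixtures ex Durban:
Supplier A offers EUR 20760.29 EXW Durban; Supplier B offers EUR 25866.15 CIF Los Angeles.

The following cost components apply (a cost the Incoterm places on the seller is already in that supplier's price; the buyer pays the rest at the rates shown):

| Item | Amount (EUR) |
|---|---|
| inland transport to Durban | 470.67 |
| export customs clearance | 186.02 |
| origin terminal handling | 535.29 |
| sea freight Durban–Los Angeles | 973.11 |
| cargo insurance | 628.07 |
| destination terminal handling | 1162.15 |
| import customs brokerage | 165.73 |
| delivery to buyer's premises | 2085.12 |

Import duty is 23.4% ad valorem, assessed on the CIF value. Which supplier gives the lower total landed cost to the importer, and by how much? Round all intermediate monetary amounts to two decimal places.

Supplier A is cheaper by EUR 2853.87

Supplier A (EXW):
CIF value = EXW price + inland to port + export clearance + origin terminal + freight + insurance = 20760.29 + 470.67 + 186.02 + 535.29 + 973.11 + 628.07 = 23553.45
Import duty = 23553.45 × 23.4% = 5511.51
Buyer bears (A): 470.67 + 186.02 + 535.29 + 973.11 + 628.07 + 1162.15 + 165.73 + 2085.12 = 6206.16
Landed cost (A) = invoice 20760.29 + 6206.16 + duty 5511.51 = 32477.96
Supplier B (CIF):
The CIF price already equals the CIF value: 25866.15
Import duty = 25866.15 × 23.4% = 6052.68
Buyer bears (B): 1162.15 + 165.73 + 2085.12 = 3413.00
Landed cost (B) = invoice 25866.15 + 3413.00 + duty 6052.68 = 35331.83
Difference = |32477.96 − 35331.83| = 2853.87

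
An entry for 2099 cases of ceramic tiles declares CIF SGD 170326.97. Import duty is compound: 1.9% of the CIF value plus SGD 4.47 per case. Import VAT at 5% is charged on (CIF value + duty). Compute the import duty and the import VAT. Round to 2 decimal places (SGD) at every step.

Ad valorem component: 170326.97 × 1.9% = 3236.21
Specific component: 2099 × 4.47 = 9382.53
Import duty = 3236.21 + 9382.53 = 12618.74
VAT base = CIF + duty = 170326.97 + 12618.74 = 182945.71
Import VAT = 182945.71 × 5% = 9147.29

Import duty: SGD 12618.74; import VAT: SGD 9147.29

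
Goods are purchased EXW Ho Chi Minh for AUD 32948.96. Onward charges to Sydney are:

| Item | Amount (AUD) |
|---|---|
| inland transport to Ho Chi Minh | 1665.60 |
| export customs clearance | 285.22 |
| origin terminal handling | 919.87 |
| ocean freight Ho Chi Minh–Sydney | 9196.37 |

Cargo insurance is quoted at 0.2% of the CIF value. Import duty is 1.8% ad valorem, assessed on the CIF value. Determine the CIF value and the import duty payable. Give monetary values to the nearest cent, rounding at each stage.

CIF value: AUD 45106.23; import duty: AUD 811.91

Let C be the CIF value. C = EXW price + pre-shipment costs + freight + 0.2% × C
C − 0.2% × C = 32948.96 + 1665.60 + 285.22 + 919.87 + 9196.37
0.998 × C = 45016.02
C = 45016.02 / 0.998 = 45106.23
Insurance premium = 0.2% × 45106.23 = 90.21
Import duty = 45106.23 × 1.8% = 811.91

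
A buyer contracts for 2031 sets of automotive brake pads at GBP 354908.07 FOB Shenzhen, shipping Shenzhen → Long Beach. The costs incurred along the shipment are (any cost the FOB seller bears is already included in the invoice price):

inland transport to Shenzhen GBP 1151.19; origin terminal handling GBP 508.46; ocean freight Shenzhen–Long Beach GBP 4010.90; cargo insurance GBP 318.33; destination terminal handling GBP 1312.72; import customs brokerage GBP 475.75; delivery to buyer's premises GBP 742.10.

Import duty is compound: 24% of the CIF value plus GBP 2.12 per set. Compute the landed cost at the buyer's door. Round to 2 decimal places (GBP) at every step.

FOB: the seller bears costs until goods are on board at the origin port; the buyer bears freight, insurance and all costs thereafter.
Already in the invoice (seller's account under FOB): inland to port, origin terminal — exclude.
CIF value = FOB price + freight + insurance = 354908.07 + 4010.90 + 318.33 = 359237.30
Ad valorem component: 359237.30 × 24% = 86216.95
Specific component: 2031 × 2.12 = 4305.72
Import duty = 86216.95 + 4305.72 = 90522.67
Buyer bears: freight 4010.90 + insurance 318.33 + destination terminal 1312.72 + brokerage 475.75 + delivery 742.10 + duty 90522.67 = 97382.47
Landed cost = invoice 354908.07 + 97382.47 = 452290.54

Total landed cost: GBP 452290.54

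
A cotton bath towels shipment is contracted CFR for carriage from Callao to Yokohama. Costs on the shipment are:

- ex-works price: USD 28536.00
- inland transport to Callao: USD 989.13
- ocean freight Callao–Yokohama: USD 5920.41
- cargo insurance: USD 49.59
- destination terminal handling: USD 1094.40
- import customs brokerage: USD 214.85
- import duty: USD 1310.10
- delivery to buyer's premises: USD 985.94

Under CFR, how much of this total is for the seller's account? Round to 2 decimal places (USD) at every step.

CFR: the seller pays costs through ocean freight to the destination port, but not insurance.
Seller's account: goods 28536.00 + inland to port 989.13 + freight 5920.41 = 35445.54
Buyer's account: insurance 49.59 + destination terminal 1094.40 + brokerage 214.85 + duty 1310.10 + delivery 985.94 = 3654.88

Seller's account: USD 35445.54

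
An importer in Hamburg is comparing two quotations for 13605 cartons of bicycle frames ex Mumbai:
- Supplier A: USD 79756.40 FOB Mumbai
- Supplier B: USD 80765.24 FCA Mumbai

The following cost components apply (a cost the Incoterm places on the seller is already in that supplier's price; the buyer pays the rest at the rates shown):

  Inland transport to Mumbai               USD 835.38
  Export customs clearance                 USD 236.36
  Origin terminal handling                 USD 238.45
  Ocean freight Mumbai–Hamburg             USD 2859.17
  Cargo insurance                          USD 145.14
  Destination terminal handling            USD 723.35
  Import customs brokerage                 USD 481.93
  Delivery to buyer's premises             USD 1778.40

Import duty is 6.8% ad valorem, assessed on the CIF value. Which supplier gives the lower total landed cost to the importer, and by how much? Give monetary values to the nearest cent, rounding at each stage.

Supplier A (FOB):
CIF value = FOB price + freight + insurance = 79756.40 + 2859.17 + 145.14 = 82760.71
Import duty = 82760.71 × 6.8% = 5627.73
Buyer bears (A): 2859.17 + 145.14 + 723.35 + 481.93 + 1778.40 = 5987.99
Landed cost (A) = invoice 79756.40 + 5987.99 + duty 5627.73 = 91372.12
Supplier B (FCA):
CIF value = FCA price + origin terminal + freight + insurance = 80765.24 + 238.45 + 2859.17 + 145.14 = 84008.00
Import duty = 84008.00 × 6.8% = 5712.54
Buyer bears (B): 238.45 + 2859.17 + 145.14 + 723.35 + 481.93 + 1778.40 = 6226.44
Landed cost (B) = invoice 80765.24 + 6226.44 + duty 5712.54 = 92704.22
Difference = |91372.12 − 92704.22| = 1332.10

Supplier A is cheaper by USD 1332.10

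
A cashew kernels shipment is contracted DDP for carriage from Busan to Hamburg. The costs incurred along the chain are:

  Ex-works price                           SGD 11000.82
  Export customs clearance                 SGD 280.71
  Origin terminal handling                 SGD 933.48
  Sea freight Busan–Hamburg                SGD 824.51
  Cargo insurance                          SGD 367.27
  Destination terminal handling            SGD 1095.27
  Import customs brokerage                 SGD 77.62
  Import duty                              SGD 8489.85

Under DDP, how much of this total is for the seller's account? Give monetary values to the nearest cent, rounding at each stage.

Seller's account: SGD 23069.53

DDP: the seller bears all costs including import duty.
Seller's account: goods 11000.82 + export clearance 280.71 + origin terminal 933.48 + freight 824.51 + insurance 367.27 + destination terminal 1095.27 + brokerage 77.62 + duty 8489.85 = 23069.53
Buyer's account: 0.00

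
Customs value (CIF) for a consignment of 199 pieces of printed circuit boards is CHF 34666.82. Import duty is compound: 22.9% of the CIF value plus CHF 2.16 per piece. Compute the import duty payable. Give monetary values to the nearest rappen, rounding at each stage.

Ad valorem component: 34666.82 × 22.9% = 7938.70
Specific component: 199 × 2.16 = 429.84
Import duty = 7938.70 + 429.84 = 8368.54

Import duty: CHF 8368.54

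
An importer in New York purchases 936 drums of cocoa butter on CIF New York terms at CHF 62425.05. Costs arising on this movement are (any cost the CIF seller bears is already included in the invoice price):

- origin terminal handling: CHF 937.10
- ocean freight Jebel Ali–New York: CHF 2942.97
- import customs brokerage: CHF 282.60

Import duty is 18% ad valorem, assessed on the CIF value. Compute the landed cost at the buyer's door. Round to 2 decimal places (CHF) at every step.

Total landed cost: CHF 73944.16

CIF: the seller pays costs through ocean freight and marine insurance to the destination port.
Already in the invoice (seller's account under CIF): origin terminal, freight — exclude.
The CIF price already equals the CIF value: 62425.05
Import duty = 62425.05 × 18% = 11236.51
Buyer bears: brokerage 282.60 + duty 11236.51 = 11519.11
Landed cost = invoice 62425.05 + 11519.11 = 73944.16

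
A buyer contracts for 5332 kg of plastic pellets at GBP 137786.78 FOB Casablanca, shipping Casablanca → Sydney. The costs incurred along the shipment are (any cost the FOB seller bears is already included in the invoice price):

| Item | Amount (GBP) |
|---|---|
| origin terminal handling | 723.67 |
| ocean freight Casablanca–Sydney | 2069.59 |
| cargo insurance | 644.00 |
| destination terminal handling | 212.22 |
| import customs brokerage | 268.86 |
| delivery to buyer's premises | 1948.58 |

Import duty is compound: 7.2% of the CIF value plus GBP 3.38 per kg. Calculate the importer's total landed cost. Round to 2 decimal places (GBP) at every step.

FOB: the seller bears costs until goods are on board at the origin port; the buyer bears freight, insurance and all costs thereafter.
Already in the invoice (seller's account under FOB): origin terminal — exclude.
CIF value = FOB price + freight + insurance = 137786.78 + 2069.59 + 644.00 = 140500.37
Ad valorem component: 140500.37 × 7.2% = 10116.03
Specific component: 5332 × 3.38 = 18022.16
Import duty = 10116.03 + 18022.16 = 28138.19
Buyer bears: freight 2069.59 + insurance 644.00 + destination terminal 212.22 + brokerage 268.86 + delivery 1948.58 + duty 28138.19 = 33281.44
Landed cost = invoice 137786.78 + 33281.44 = 171068.22

Total landed cost: GBP 171068.22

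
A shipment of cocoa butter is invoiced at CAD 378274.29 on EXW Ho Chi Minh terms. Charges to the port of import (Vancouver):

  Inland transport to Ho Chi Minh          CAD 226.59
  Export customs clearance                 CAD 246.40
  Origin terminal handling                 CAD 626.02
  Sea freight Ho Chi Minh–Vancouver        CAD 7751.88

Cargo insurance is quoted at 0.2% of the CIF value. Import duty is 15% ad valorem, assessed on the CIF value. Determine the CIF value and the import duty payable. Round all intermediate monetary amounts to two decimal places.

CIF value: CAD 387900.98; import duty: CAD 58185.15

Let C be the CIF value. C = EXW price + pre-shipment costs + freight + 0.2% × C
C − 0.2% × C = 378274.29 + 226.59 + 246.40 + 626.02 + 7751.88
0.998 × C = 387125.18
C = 387125.18 / 0.998 = 387900.98
Insurance premium = 0.2% × 387900.98 = 775.80
Import duty = 387900.98 × 15% = 58185.15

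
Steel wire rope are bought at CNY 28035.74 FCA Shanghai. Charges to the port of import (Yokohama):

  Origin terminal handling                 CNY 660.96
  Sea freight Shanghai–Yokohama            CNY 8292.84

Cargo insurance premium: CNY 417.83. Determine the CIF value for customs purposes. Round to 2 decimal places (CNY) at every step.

CIF value: CNY 37407.37

CIF = FCA price + pre-shipment costs + freight + insurance
CIF = 28035.74 + 660.96 + 8292.84 + 417.83 = 37407.37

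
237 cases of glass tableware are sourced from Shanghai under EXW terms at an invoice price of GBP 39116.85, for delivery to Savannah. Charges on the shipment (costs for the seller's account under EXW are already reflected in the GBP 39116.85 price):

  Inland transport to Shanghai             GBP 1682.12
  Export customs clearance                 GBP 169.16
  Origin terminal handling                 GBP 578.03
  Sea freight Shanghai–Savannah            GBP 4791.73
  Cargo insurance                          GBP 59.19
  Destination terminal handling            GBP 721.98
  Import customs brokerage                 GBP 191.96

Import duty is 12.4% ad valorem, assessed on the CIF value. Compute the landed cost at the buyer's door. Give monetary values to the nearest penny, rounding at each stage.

Total landed cost: GBP 53064.26

EXW: the seller makes goods available at their premises; the buyer bears all onward costs.
CIF value = EXW price + inland to port + export clearance + origin terminal + freight + insurance = 39116.85 + 1682.12 + 169.16 + 578.03 + 4791.73 + 59.19 = 46397.08
Import duty = 46397.08 × 12.4% = 5753.24
Buyer bears: inland to port 1682.12 + export clearance 169.16 + origin terminal 578.03 + freight 4791.73 + insurance 59.19 + destination terminal 721.98 + brokerage 191.96 + duty 5753.24 = 13947.41
Landed cost = invoice 39116.85 + 13947.41 = 53064.26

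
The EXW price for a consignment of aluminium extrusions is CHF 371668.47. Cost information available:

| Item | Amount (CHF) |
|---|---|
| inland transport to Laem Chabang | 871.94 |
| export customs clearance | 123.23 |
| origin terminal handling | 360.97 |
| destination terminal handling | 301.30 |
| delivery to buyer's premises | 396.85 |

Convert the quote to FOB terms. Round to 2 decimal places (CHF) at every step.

FOB price: CHF 373024.61

Not relevant to the conversion: delivery, destination terminal — on the buyer under both terms; not part of either seller's price.
From EXW to FOB, the seller additionally bears: inland to port, export clearance, origin terminal.
FOB price = 371668.47 + 871.94 + 123.23 + 360.97 = 373024.61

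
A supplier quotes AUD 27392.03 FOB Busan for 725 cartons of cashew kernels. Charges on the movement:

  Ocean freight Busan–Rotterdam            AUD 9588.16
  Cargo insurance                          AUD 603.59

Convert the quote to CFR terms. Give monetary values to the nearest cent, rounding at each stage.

Not relevant to the conversion: insurance — on the buyer under both terms; not part of either seller's price.
From FOB to CFR, the seller additionally bears: freight.
CFR price = 27392.03 + 9588.16 = 36980.19

CFR price: AUD 36980.19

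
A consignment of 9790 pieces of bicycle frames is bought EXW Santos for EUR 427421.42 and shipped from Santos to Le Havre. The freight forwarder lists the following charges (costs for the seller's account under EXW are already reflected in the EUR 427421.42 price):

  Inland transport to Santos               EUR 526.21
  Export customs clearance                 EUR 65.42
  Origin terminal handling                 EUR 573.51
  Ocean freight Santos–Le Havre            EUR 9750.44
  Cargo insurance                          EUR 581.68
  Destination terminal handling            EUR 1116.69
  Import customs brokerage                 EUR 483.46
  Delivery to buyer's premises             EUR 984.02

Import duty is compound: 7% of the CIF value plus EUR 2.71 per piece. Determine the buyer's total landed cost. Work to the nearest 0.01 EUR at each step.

EXW: the seller makes goods available at their premises; the buyer bears all onward costs.
CIF value = EXW price + inland to port + export clearance + origin terminal + freight + insurance = 427421.42 + 526.21 + 65.42 + 573.51 + 9750.44 + 581.68 = 438918.68
Ad valorem component: 438918.68 × 7% = 30724.31
Specific component: 9790 × 2.71 = 26530.90
Import duty = 30724.31 + 26530.90 = 57255.21
Buyer bears: inland to port 526.21 + export clearance 65.42 + origin terminal 573.51 + freight 9750.44 + insurance 581.68 + destination terminal 1116.69 + brokerage 483.46 + delivery 984.02 + duty 57255.21 = 71336.64
Landed cost = invoice 427421.42 + 71336.64 = 498758.06

Total landed cost: EUR 498758.06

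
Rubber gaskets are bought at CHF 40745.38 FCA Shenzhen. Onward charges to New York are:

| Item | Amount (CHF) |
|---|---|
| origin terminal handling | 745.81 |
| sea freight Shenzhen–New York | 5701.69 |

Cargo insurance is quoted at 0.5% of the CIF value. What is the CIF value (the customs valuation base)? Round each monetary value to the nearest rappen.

Let C be the CIF value. C = FCA price + pre-shipment costs + freight + 0.5% × C
C − 0.5% × C = 40745.38 + 745.81 + 5701.69
0.995 × C = 47192.88
C = 47192.88 / 0.995 = 47430.03
Insurance premium = 0.5% × 47430.03 = 237.15

CIF value: CHF 47430.03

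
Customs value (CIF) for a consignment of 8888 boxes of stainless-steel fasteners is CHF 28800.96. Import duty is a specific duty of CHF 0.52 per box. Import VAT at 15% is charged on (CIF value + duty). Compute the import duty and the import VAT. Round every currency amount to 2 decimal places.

Import duty: CHF 4621.76; import VAT: CHF 5013.41

Import duty = 8888 × 0.52 = 4621.76
VAT base = CIF + duty = 28800.96 + 4621.76 = 33422.72
Import VAT = 33422.72 × 15% = 5013.41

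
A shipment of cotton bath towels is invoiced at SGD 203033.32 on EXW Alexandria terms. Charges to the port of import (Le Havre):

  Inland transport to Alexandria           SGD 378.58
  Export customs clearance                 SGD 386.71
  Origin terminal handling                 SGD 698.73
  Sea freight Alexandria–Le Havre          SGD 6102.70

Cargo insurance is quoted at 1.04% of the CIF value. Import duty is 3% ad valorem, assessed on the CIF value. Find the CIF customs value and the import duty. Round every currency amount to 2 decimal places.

Let C be the CIF value. C = EXW price + pre-shipment costs + freight + 1.04% × C
C − 1.04% × C = 203033.32 + 378.58 + 386.71 + 698.73 + 6102.70
0.9896 × C = 210600.04
C = 210600.04 / 0.9896 = 212813.30
Insurance premium = 1.04% × 212813.30 = 2213.26
Import duty = 212813.30 × 3% = 6384.40

CIF value: SGD 212813.30; import duty: SGD 6384.40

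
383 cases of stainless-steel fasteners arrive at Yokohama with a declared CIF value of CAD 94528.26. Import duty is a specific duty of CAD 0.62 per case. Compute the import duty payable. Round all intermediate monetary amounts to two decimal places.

Import duty: CAD 237.46

Import duty = 383 × 0.62 = 237.46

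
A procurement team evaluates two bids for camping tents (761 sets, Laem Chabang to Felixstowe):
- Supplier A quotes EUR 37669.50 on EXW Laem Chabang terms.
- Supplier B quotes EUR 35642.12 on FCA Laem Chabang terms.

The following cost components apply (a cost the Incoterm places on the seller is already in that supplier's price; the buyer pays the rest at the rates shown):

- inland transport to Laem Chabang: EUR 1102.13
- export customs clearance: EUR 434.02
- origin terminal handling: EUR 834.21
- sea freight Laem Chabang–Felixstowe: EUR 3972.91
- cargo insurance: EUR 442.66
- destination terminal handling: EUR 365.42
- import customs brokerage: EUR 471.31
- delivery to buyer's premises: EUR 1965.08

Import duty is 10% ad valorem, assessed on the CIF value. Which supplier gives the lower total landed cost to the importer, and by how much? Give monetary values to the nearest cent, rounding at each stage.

Supplier A (EXW):
CIF value = EXW price + inland to port + export clearance + origin terminal + freight + insurance = 37669.50 + 1102.13 + 434.02 + 834.21 + 3972.91 + 442.66 = 44455.43
Import duty = 44455.43 × 10% = 4445.54
Buyer bears (A): 1102.13 + 434.02 + 834.21 + 3972.91 + 442.66 + 365.42 + 471.31 + 1965.08 = 9587.74
Landed cost (A) = invoice 37669.50 + 9587.74 + duty 4445.54 = 51702.78
Supplier B (FCA):
CIF value = FCA price + origin terminal + freight + insurance = 35642.12 + 834.21 + 3972.91 + 442.66 = 40891.90
Import duty = 40891.90 × 10% = 4089.19
Buyer bears (B): 834.21 + 3972.91 + 442.66 + 365.42 + 471.31 + 1965.08 = 8051.59
Landed cost (B) = invoice 35642.12 + 8051.59 + duty 4089.19 = 47782.90
Difference = |51702.78 − 47782.90| = 3919.88

Supplier B is cheaper by EUR 3919.88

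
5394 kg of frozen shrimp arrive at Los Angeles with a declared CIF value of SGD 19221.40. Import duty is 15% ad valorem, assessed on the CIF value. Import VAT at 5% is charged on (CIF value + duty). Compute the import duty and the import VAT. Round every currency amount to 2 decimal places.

Import duty: SGD 2883.21; import VAT: SGD 1105.23

Import duty = 19221.40 × 15% = 2883.21
VAT base = CIF + duty = 19221.40 + 2883.21 = 22104.61
Import VAT = 22104.61 × 5% = 1105.23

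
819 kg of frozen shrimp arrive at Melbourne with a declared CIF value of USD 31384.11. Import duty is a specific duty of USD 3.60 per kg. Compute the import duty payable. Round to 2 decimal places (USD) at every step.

Import duty: USD 2948.40

Import duty = 819 × 3.60 = 2948.40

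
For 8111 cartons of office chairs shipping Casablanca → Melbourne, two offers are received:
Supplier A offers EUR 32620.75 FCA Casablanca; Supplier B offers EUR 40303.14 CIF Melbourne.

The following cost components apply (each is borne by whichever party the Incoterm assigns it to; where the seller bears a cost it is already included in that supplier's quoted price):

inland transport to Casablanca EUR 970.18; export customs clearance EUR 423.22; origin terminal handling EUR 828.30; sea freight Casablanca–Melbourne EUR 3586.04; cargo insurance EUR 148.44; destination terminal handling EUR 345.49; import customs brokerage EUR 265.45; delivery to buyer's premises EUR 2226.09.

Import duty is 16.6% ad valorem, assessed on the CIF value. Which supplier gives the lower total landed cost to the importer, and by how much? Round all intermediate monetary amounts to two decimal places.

Supplier A (FCA):
CIF value = FCA price + origin terminal + freight + insurance = 32620.75 + 828.30 + 3586.04 + 148.44 = 37183.53
Import duty = 37183.53 × 16.6% = 6172.47
Buyer bears (A): 828.30 + 3586.04 + 148.44 + 345.49 + 265.45 + 2226.09 = 7399.81
Landed cost (A) = invoice 32620.75 + 7399.81 + duty 6172.47 = 46193.03
Supplier B (CIF):
The CIF price already equals the CIF value: 40303.14
Import duty = 40303.14 × 16.6% = 6690.32
Buyer bears (B): 345.49 + 265.45 + 2226.09 = 2837.03
Landed cost (B) = invoice 40303.14 + 2837.03 + duty 6690.32 = 49830.49
Difference = |46193.03 − 49830.49| = 3637.46

Supplier A is cheaper by EUR 3637.46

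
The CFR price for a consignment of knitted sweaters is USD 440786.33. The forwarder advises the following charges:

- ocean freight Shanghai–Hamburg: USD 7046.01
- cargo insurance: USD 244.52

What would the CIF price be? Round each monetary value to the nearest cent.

CIF price: USD 441030.85

Not relevant to the conversion: freight — on the seller under both CFR and CIF; already in the CFR price and stays in the CIF price.
From CFR to CIF, the seller additionally bears: insurance.
CIF price = 440786.33 + 244.52 = 441030.85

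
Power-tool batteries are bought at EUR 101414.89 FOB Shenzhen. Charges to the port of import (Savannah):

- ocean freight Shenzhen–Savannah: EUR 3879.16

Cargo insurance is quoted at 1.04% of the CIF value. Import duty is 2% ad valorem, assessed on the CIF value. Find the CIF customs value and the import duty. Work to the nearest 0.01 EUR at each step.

CIF value: EUR 106400.62; import duty: EUR 2128.01

Let C be the CIF value. C = FOB price + freight + 1.04% × C
C − 1.04% × C = 101414.89 + 3879.16
0.9896 × C = 105294.05
C = 105294.05 / 0.9896 = 106400.62
Insurance premium = 1.04% × 106400.62 = 1106.57
Import duty = 106400.62 × 2% = 2128.01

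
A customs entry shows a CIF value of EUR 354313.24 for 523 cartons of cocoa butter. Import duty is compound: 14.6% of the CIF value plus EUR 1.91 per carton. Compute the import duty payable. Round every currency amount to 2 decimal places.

Ad valorem component: 354313.24 × 14.6% = 51729.73
Specific component: 523 × 1.91 = 998.93
Import duty = 51729.73 + 998.93 = 52728.66

Import duty: EUR 52728.66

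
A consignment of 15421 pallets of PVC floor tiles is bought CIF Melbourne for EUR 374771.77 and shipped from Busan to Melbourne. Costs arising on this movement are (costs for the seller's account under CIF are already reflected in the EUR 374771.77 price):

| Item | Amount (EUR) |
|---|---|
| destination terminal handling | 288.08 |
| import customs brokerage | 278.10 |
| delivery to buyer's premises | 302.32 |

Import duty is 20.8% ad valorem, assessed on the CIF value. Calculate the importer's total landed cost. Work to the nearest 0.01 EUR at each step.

CIF: the seller pays costs through ocean freight and marine insurance to the destination port.
The CIF price already equals the CIF value: 374771.77
Import duty = 374771.77 × 20.8% = 77952.53
Buyer bears: destination terminal 288.08 + brokerage 278.10 + delivery 302.32 + duty 77952.53 = 78821.03
Landed cost = invoice 374771.77 + 78821.03 = 453592.80

Total landed cost: EUR 453592.80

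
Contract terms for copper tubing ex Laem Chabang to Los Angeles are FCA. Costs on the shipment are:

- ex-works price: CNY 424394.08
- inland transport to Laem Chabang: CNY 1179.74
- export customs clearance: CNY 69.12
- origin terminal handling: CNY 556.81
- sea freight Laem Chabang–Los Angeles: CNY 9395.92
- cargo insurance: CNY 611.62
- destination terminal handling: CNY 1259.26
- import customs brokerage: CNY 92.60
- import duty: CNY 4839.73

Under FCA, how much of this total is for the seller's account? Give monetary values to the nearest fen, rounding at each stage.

Seller's account: CNY 425642.94

FCA: the seller delivers export-cleared goods to the carrier; the buyer bears costs from that point.
Seller's account: goods 424394.08 + inland to port 1179.74 + export clearance 69.12 = 425642.94
Buyer's account: origin terminal 556.81 + freight 9395.92 + insurance 611.62 + destination terminal 1259.26 + brokerage 92.60 + duty 4839.73 = 16755.94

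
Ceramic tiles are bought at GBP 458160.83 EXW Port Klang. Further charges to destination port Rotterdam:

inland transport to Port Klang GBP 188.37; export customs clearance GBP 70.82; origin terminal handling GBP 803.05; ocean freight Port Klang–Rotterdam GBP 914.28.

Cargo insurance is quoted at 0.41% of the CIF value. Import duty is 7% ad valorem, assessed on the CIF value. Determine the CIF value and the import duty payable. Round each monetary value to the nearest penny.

CIF value: GBP 462031.68; import duty: GBP 32342.22

Let C be the CIF value. C = EXW price + pre-shipment costs + freight + 0.41% × C
C − 0.41% × C = 458160.83 + 188.37 + 70.82 + 803.05 + 914.28
0.9959 × C = 460137.35
C = 460137.35 / 0.9959 = 462031.68
Insurance premium = 0.41% × 462031.68 = 1894.33
Import duty = 462031.68 × 7% = 32342.22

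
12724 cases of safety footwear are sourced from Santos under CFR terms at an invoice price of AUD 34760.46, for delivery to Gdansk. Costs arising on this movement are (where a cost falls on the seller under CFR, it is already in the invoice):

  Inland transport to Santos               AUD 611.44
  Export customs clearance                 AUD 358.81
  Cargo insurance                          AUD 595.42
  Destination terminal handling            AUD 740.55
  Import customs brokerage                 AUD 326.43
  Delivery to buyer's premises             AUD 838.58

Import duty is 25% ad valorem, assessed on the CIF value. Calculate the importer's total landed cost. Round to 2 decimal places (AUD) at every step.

Total landed cost: AUD 46100.41

CFR: the seller pays costs through ocean freight to the destination port, but not insurance.
Already in the invoice (seller's account under CFR): inland to port, export clearance — exclude.
CIF value = CFR price + insurance = 34760.46 + 595.42 = 35355.88
Import duty = 35355.88 × 25% = 8838.97
Buyer bears: insurance 595.42 + destination terminal 740.55 + brokerage 326.43 + delivery 838.58 + duty 8838.97 = 11339.95
Landed cost = invoice 34760.46 + 11339.95 = 46100.41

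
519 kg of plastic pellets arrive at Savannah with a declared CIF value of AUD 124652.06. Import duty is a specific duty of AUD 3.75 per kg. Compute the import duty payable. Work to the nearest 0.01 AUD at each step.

Import duty: AUD 1946.25

Import duty = 519 × 3.75 = 1946.25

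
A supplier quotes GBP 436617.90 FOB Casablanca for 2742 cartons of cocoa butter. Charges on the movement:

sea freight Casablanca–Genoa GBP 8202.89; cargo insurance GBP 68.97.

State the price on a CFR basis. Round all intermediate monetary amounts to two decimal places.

Not relevant to the conversion: insurance — on the buyer under both terms; not part of either seller's price.
From FOB to CFR, the seller additionally bears: freight.
CFR price = 436617.90 + 8202.89 = 444820.79

CFR price: GBP 444820.79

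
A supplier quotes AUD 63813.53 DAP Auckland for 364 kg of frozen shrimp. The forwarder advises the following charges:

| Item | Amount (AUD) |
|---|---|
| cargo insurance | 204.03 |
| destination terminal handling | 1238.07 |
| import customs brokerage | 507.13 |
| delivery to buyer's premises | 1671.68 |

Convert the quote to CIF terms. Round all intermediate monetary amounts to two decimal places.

CIF price: AUD 60903.78

Not relevant to the conversion: insurance — on the seller under both DAP and CIF; already in the DAP price and stays in the CIF price. brokerage — on the buyer under both terms; not part of either seller's price.
From DAP to CIF, the seller no longer bears: destination terminal, delivery.
CIF price = 63813.53 − 1238.07 − 1671.68 = 60903.78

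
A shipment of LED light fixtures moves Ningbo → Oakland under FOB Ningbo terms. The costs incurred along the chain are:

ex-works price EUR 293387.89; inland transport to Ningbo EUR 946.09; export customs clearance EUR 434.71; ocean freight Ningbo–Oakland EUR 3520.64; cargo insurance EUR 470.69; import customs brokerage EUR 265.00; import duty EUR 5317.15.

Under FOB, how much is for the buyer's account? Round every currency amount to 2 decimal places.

Buyer's account: EUR 9573.48

FOB: the seller bears costs until goods are on board at the origin port; the buyer bears freight, insurance and all costs thereafter.
Seller's account: goods 293387.89 + inland to port 946.09 + export clearance 434.71 = 294768.69
Buyer's account: freight 3520.64 + insurance 470.69 + brokerage 265.00 + duty 5317.15 = 9573.48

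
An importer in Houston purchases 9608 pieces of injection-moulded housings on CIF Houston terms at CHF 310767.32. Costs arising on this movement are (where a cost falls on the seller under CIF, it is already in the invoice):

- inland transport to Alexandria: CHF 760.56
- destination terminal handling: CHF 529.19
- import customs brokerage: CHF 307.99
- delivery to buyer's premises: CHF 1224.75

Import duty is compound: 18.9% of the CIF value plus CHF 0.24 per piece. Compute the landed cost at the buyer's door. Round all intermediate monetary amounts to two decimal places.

CIF: the seller pays costs through ocean freight and marine insurance to the destination port.
Already in the invoice (seller's account under CIF): inland to port — exclude.
The CIF price already equals the CIF value: 310767.32
Ad valorem component: 310767.32 × 18.9% = 58735.02
Specific component: 9608 × 0.24 = 2305.92
Import duty = 58735.02 + 2305.92 = 61040.94
Buyer bears: destination terminal 529.19 + brokerage 307.99 + delivery 1224.75 + duty 61040.94 = 63102.87
Landed cost = invoice 310767.32 + 63102.87 = 373870.19

Total landed cost: CHF 373870.19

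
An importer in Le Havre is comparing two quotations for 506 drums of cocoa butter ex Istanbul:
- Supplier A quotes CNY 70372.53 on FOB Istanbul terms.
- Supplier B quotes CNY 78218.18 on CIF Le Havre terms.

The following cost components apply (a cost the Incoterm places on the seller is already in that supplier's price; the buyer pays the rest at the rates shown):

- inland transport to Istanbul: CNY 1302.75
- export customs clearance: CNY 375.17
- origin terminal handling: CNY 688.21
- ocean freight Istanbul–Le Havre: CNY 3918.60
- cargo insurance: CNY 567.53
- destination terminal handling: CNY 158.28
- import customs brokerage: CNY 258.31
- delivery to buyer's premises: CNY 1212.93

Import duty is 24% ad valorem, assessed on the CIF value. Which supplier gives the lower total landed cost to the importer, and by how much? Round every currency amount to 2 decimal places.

Supplier A is cheaper by CNY 4165.80

Supplier A (FOB):
CIF value = FOB price + freight + insurance = 70372.53 + 3918.60 + 567.53 = 74858.66
Import duty = 74858.66 × 24% = 17966.08
Buyer bears (A): 3918.60 + 567.53 + 158.28 + 258.31 + 1212.93 = 6115.65
Landed cost (A) = invoice 70372.53 + 6115.65 + duty 17966.08 = 94454.26
Supplier B (CIF):
The CIF price already equals the CIF value: 78218.18
Import duty = 78218.18 × 24% = 18772.36
Buyer bears (B): 158.28 + 258.31 + 1212.93 = 1629.52
Landed cost (B) = invoice 78218.18 + 1629.52 + duty 18772.36 = 98620.06
Difference = |94454.26 − 98620.06| = 4165.80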